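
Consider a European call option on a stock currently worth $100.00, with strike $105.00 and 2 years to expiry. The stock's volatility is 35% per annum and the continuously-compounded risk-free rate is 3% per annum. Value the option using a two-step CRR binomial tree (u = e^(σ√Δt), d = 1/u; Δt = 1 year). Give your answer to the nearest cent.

$18.87

CRR parameters: u = e^(σ√Δt) = e^(0.35·√1) = 1.4191, d = 1/u = 0.7047
Per-period rate: rΔt = 0.03·1 = 0.03, so R = e^0.03 = 1.0305
Risk-neutral probability p = (e^0.03 − 0.7047)/(1.4191 − 0.7047) = 0.3258/0.7144 = 0.4560
Terminal stock prices: S_uu = 201.4, S_ud = 100, S_dd = 49.66
Terminal payoffs (S − K): max(96.38, 0) = 96.38, max(-5, 0) = 0, max(-55.34, 0) = 0
Node u (S = 141.9): V_u = e^(−0.03)·[0.4560·96.3753 + 0.5440·0.0000] = 42.6495
Node d (S = 70.47): V_d = e^(−0.03)·[0.4560·0.0000 + 0.5440·0.0000] = 0.0000
Node 0 (S = 100): V_0 = e^(−0.03)·[0.4560·42.6495 + 0.5440·0.0000] = 18.8739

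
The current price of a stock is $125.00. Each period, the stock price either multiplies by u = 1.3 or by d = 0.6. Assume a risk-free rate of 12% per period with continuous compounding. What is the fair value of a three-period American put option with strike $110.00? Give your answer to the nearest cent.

Risk-neutral probability p = (e^0.12 − 0.6)/(1.3 − 0.6) = 0.5275/0.7000 = 0.7536
Terminal stock prices: S_uuu = 274.6, S_uud = 126.8, S_udd = 58.5, S_ddd = 27
Terminal payoffs (K − S): max(-164.6, 0) = 0, max(-16.75, 0) = 0, max(51.5, 0) = 51.5, max(83, 0) = 83
Node uu (S = 211.3): continuation = e^(−0.12)·[0.7536·0.0000 + 0.2464·0.0000] = 0.0000; exercise value = 0.0000 ≤ continuation, so V_uu = 0.0000
Node ud (S = 97.5): continuation = e^(−0.12)·[0.7536·0.0000 + 0.2464·51.5000] = 11.2562; exercise value = 12.5000 > continuation, so V_ud = 12.5000 (exercise)
Node dd (S = 45): continuation = e^(−0.12)·[0.7536·51.5000 + 0.2464·83.0000] = 52.5612; exercise value = 65.0000 > continuation, so V_dd = 65.0000 (exercise)
Node u (S = 162.5): continuation = e^(−0.12)·[0.7536·0.0000 + 0.2464·12.5000] = 2.7321; exercise value = 0.0000 ≤ continuation, so V_u = 2.7321
Node d (S = 75): continuation = e^(−0.12)·[0.7536·12.5000 + 0.2464·65.0000] = 22.5612; exercise value = 35.0000 > continuation, so V_d = 35.0000 (exercise)
Node 0 (S = 125): continuation = e^(−0.12)·[0.7536·2.7321 + 0.2464·35.0000] = 9.4758; exercise value = 0.0000 ≤ continuation, so V_0 = 9.4758

$9.48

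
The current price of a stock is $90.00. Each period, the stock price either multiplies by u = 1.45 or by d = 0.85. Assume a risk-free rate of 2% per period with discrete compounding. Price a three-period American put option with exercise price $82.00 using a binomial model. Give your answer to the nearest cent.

$9.27

Risk-neutral probability p = (1 + 0.02 − 0.85)/(1.45 − 0.85) = 0.1700/0.6000 = 0.2833
Terminal stock prices: S_uuu = 274.4, S_uud = 160.8, S_udd = 94.29, S_ddd = 55.27
Terminal payoffs (K − S): max(-192.4, 0) = 0, max(-78.84, 0) = 0, max(-12.29, 0) = 0, max(26.73, 0) = 26.73
Node uu (S = 189.2): continuation = 1/1.02·[0.2833·0.0000 + 0.7167·0.0000] = 0.0000; exercise value = 0.0000 ≤ continuation, so V_uu = 0.0000
Node ud (S = 110.9): continuation = 1/1.02·[0.2833·0.0000 + 0.7167·0.0000] = 0.0000; exercise value = 0.0000 ≤ continuation, so V_ud = 0.0000
Node dd (S = 65.02): continuation = 1/1.02·[0.2833·0.0000 + 0.7167·26.7288] = 18.7800; exercise value = 16.9750 ≤ continuation, so V_dd = 18.7800
Node u (S = 130.5): continuation = 1/1.02·[0.2833·0.0000 + 0.7167·0.0000] = 0.0000; exercise value = 0.0000 ≤ continuation, so V_u = 0.0000
Node d (S = 76.5): continuation = 1/1.02·[0.2833·0.0000 + 0.7167·18.7800] = 13.1951; exercise value = 5.5000 ≤ continuation, so V_d = 13.1951
Node 0 (S = 90): continuation = 1/1.02·[0.2833·0.0000 + 0.7167·13.1951] = 9.2711; exercise value = 0.0000 ≤ continuation, so V_0 = 9.2711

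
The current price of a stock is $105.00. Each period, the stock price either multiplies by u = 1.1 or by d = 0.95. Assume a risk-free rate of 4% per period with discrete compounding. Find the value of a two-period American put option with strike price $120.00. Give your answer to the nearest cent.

$15.00

Risk-neutral probability p = (1 + 0.04 − 0.95)/(1.1 − 0.95) = 0.0900/0.1500 = 0.6000
Terminal stock prices: S_uu = 127.1, S_ud = 109.7, S_dd = 94.76
Terminal payoffs (K − S): max(-7.05, 0) = 0, max(10.27, 0) = 10.27, max(25.24, 0) = 25.24
Node u (S = 115.5): continuation = 1/1.04·[0.6000·0.0000 + 0.4000·10.2750] = 3.9519; exercise value = 4.5000 > continuation, so V_u = 4.5000 (exercise)
Node d (S = 99.75): continuation = 1/1.04·[0.6000·10.2750 + 0.4000·25.2375] = 15.6346; exercise value = 20.2500 > continuation, so V_d = 20.2500 (exercise)
Node 0 (S = 105): continuation = 1/1.04·[0.6000·4.5000 + 0.4000·20.2500] = 10.3846; exercise value = 15.0000 > continuation, so V_0 = 15.0000 (exercise)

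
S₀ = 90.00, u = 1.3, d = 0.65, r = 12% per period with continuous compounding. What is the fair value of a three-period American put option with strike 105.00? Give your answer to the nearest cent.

16.00

Risk-neutral probability p = (e^0.12 − 0.65)/(1.3 − 0.65) = 0.4775/0.6500 = 0.7346
Terminal stock prices: S_uuu = 197.7, S_uud = 98.87, S_udd = 49.43, S_ddd = 24.72
Terminal payoffs (K − S): max(-92.73, 0) = 0, max(6.135, 0) = 6.135, max(55.57, 0) = 55.57, max(80.28, 0) = 80.28
Node uu (S = 152.1): continuation = e^(−0.12)·[0.7346·0.0000 + 0.2654·6.1350] = 1.4441; exercise value = 0.0000 ≤ continuation, so V_uu = 1.4441
Node ud (S = 76.05): continuation = e^(−0.12)·[0.7346·6.1350 + 0.2654·55.5675] = 17.0766; exercise value = 28.9500 > continuation, so V_ud = 28.9500 (exercise)
Node dd (S = 38.03): continuation = e^(−0.12)·[0.7346·55.5675 + 0.2654·80.2837] = 55.1016; exercise value = 66.9750 > continuation, so V_dd = 66.9750 (exercise)
Node u (S = 117): continuation = e^(−0.12)·[0.7346·1.4441 + 0.2654·28.9500] = 7.7551; exercise value = 0.0000 ≤ continuation, so V_u = 7.7551
Node d (S = 58.5): continuation = e^(−0.12)·[0.7346·28.9500 + 0.2654·66.9750] = 34.6266; exercise value = 46.5000 > continuation, so V_d = 46.5000 (exercise)
Node 0 (S = 90): continuation = e^(−0.12)·[0.7346·7.7551 + 0.2654·46.5000] = 15.9979; exercise value = 15.0000 ≤ continuation, so V_0 = 15.9979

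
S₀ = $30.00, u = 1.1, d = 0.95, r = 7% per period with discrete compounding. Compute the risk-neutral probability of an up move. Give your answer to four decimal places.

p = 0.8000

Risk-neutral probability p = (1 + 0.07 − 0.95)/(1.1 − 0.95) = 0.1200/0.1500 = 0.8000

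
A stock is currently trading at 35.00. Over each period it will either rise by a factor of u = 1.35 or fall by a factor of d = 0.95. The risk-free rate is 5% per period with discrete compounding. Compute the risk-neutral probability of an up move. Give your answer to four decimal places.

Risk-neutral probability p = (1 + 0.05 − 0.95)/(1.35 − 0.95) = 0.1000/0.4000 = 0.2500

p = 0.2500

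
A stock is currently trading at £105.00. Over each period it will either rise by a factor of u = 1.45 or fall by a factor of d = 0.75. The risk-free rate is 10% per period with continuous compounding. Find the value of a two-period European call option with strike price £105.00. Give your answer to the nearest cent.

Risk-neutral probability p = (e^0.1 − 0.75)/(1.45 − 0.75) = 0.3552/0.7000 = 0.5074
Terminal stock prices: S_uu = 220.8, S_ud = 114.2, S_dd = 59.06
Terminal payoffs (S − K): max(115.8, 0) = 115.8, max(9.188, 0) = 9.188, max(-45.94, 0) = 0
Node u (S = 152.2): V_u = e^(−0.1)·[0.5074·115.7625 + 0.4926·9.1875] = 57.2421
Node d (S = 78.75): V_d = e^(−0.1)·[0.5074·9.1875 + 0.4926·0.0000] = 4.2180
Node 0 (S = 105): V_0 = e^(−0.1)·[0.5074·57.2421 + 0.4926·4.2180] = 28.1601

£28.16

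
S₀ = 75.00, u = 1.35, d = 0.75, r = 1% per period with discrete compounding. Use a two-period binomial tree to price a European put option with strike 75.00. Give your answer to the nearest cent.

10.33

Risk-neutral probability p = (1 + 0.01 − 0.75)/(1.35 − 0.75) = 0.2600/0.6000 = 0.4333
Terminal stock prices: S_uu = 136.7, S_ud = 75.94, S_dd = 42.19
Terminal payoffs (K − S): max(-61.69, 0) = 0, max(-0.9375, 0) = 0, max(32.81, 0) = 32.81
Node u (S = 101.2): V_u = 1/1.01·[0.4333·0.0000 + 0.5667·0.0000] = 0.0000
Node d (S = 56.25): V_d = 1/1.01·[0.4333·0.0000 + 0.5667·32.8125] = 18.4097
Node 0 (S = 75): V_0 = 1/1.01·[0.4333·0.0000 + 0.5667·18.4097] = 10.3288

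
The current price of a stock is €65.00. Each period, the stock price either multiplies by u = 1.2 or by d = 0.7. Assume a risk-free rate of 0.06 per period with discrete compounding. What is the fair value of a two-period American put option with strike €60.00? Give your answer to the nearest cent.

Risk-neutral probability p = (1 + 0.06 − 0.7)/(1.2 − 0.7) = 0.3600/0.5000 = 0.7200
Terminal stock prices: S_uu = 93.6, S_ud = 54.6, S_dd = 31.85
Terminal payoffs (K − S): max(-33.6, 0) = 0, max(5.4, 0) = 5.4, max(28.15, 0) = 28.15
Node u (S = 78): continuation = 1/1.06·[0.7200·0.0000 + 0.2800·5.4000] = 1.4264; exercise value = 0.0000 ≤ continuation, so V_u = 1.4264
Node d (S = 45.5): continuation = 1/1.06·[0.7200·5.4000 + 0.2800·28.1500] = 11.1038; exercise value = 14.5000 > continuation, so V_d = 14.5000 (exercise)
Node 0 (S = 65): continuation = 1/1.06·[0.7200·1.4264 + 0.2800·14.5000] = 4.7991; exercise value = 0.0000 ≤ continuation, so V_0 = 4.7991

€4.80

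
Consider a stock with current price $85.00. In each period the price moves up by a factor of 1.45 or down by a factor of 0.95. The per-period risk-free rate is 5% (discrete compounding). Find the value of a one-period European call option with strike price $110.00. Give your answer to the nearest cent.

$2.52

Risk-neutral probability p = (1 + 0.05 − 0.95)/(1.45 − 0.95) = 0.1000/0.5000 = 0.2000
Terminal stock prices: S_u = 123.2, S_d = 80.75
Terminal payoffs (S − K): max(13.25, 0) = 13.25, max(-29.25, 0) = 0
Node 0 (S = 85): V_0 = 1/1.05·[0.2000·13.2500 + 0.8000·0.0000] = 2.5238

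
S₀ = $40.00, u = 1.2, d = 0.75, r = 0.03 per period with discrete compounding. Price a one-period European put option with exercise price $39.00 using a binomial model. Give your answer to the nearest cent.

Risk-neutral probability p = (1 + 0.03 − 0.75)/(1.2 − 0.75) = 0.2800/0.4500 = 0.6222
Terminal stock prices: S_u = 48, S_d = 30
Terminal payoffs (K − S): max(-9, 0) = 0, max(9, 0) = 9
Node 0 (S = 40): V_0 = 1/1.03·[0.6222·0.0000 + 0.3778·9.0000] = 3.3010

$3.30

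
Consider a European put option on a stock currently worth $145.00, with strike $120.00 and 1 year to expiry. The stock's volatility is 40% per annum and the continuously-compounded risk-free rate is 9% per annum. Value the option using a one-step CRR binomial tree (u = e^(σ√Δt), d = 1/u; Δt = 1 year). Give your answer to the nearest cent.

CRR parameters: u = e^(σ√Δt) = e^(0.4·√1) = 1.4918, d = 1/u = 0.6703
Per-period rate: rΔt = 0.09·1 = 0.09, so R = e^0.09 = 1.0942
Risk-neutral probability p = (e^0.09 − 0.6703)/(1.4918 − 0.6703) = 0.4239/0.8215 = 0.5159
Terminal stock prices: S_u = 216.3, S_d = 97.2
Terminal payoffs (K − S): max(-96.31, 0) = 0, max(22.8, 0) = 22.8
Node 0 (S = 145): V_0 = e^(−0.09)·[0.5159·0.0000 + 0.4841·22.8036] = 10.0881

$10.09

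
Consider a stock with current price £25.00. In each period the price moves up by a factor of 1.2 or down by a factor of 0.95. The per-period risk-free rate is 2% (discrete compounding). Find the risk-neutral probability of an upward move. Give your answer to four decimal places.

Risk-neutral probability p = (1 + 0.02 − 0.95)/(1.2 − 0.95) = 0.0700/0.2500 = 0.2800

p = 0.2800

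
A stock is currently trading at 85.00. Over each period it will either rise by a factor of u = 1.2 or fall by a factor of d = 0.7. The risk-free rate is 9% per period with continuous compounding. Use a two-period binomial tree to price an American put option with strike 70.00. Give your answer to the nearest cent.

2.03

Risk-neutral probability p = (e^0.09 − 0.7)/(1.2 − 0.7) = 0.3942/0.5000 = 0.7883
Terminal stock prices: S_uu = 122.4, S_ud = 71.4, S_dd = 41.65
Terminal payoffs (K − S): max(-52.4, 0) = 0, max(-1.4, 0) = 0, max(28.35, 0) = 28.35
Node u (S = 102): continuation = e^(−0.09)·[0.7883·0.0000 + 0.2117·0.0000] = 0.0000; exercise value = 0.0000 ≤ continuation, so V_u = 0.0000
Node d (S = 59.5): continuation = e^(−0.09)·[0.7883·0.0000 + 0.2117·28.3500] = 5.4839; exercise value = 10.5000 > continuation, so V_d = 10.5000 (exercise)
Node 0 (S = 85): continuation = e^(−0.09)·[0.7883·0.0000 + 0.2117·10.5000] = 2.0311; exercise value = 0.0000 ≤ continuation, so V_0 = 2.0311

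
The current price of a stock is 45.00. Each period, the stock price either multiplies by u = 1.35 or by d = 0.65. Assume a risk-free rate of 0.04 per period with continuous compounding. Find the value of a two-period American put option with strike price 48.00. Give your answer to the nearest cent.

9.89

Risk-neutral probability p = (e^0.04 − 0.65)/(1.35 − 0.65) = 0.3908/0.7000 = 0.5583
Terminal stock prices: S_uu = 82.01, S_ud = 39.49, S_dd = 19.01
Terminal payoffs (K − S): max(-34.01, 0) = 0, max(8.512, 0) = 8.512, max(28.99, 0) = 28.99
Node u (S = 60.75): continuation = e^(−0.04)·[0.5583·0.0000 + 0.4417·8.5125] = 3.6125; exercise value = 0.0000 ≤ continuation, so V_u = 3.6125
Node d (S = 29.25): continuation = e^(−0.04)·[0.5583·8.5125 + 0.4417·28.9875] = 16.8679; exercise value = 18.7500 > continuation, so V_d = 18.7500 (exercise)
Node 0 (S = 45): continuation = e^(−0.04)·[0.5583·3.6125 + 0.4417·18.7500] = 9.8949; exercise value = 3.0000 ≤ continuation, so V_0 = 9.8949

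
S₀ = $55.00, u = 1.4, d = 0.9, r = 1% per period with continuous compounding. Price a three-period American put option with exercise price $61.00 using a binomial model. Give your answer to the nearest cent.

Risk-neutral probability p = (e^0.01 − 0.9)/(1.4 − 0.9) = 0.1101/0.5000 = 0.2201
Terminal stock prices: S_uuu = 150.9, S_uud = 97.02, S_udd = 62.37, S_ddd = 40.1
Terminal payoffs (K − S): max(-89.92, 0) = 0, max(-36.02, 0) = 0, max(-1.37, 0) = 0, max(20.9, 0) = 20.9
Node uu (S = 107.8): continuation = e^(−0.01)·[0.2201·0.0000 + 0.7799·0.0000] = 0.0000; exercise value = 0.0000 ≤ continuation, so V_uu = 0.0000
Node ud (S = 69.3): continuation = e^(−0.01)·[0.2201·0.0000 + 0.7799·0.0000] = 0.0000; exercise value = 0.0000 ≤ continuation, so V_ud = 0.0000
Node dd (S = 44.55): continuation = e^(−0.01)·[0.2201·0.0000 + 0.7799·20.9050] = 16.1416; exercise value = 16.4500 > continuation, so V_dd = 16.4500 (exercise)
Node u (S = 77): continuation = e^(−0.01)·[0.2201·0.0000 + 0.7799·0.0000] = 0.0000; exercise value = 0.0000 ≤ continuation, so V_u = 0.0000
Node d (S = 49.5): continuation = e^(−0.01)·[0.2201·0.0000 + 0.7799·16.4500] = 12.7017; exercise value = 11.5000 ≤ continuation, so V_d = 12.7017
Node 0 (S = 55): continuation = e^(−0.01)·[0.2201·0.0000 + 0.7799·12.7017] = 9.8075; exercise value = 6.0000 ≤ continuation, so V_0 = 9.8075

$9.81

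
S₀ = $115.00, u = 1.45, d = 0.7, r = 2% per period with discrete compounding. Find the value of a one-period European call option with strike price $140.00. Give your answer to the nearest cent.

$11.19

Risk-neutral probability p = (1 + 0.02 − 0.7)/(1.45 − 0.7) = 0.3200/0.7500 = 0.4267
Terminal stock prices: S_u = 166.8, S_d = 80.5
Terminal payoffs (S − K): max(26.75, 0) = 26.75, max(-59.5, 0) = 0
Node 0 (S = 115): V_0 = 1/1.02·[0.4267·26.7500 + 0.5733·0.0000] = 11.1895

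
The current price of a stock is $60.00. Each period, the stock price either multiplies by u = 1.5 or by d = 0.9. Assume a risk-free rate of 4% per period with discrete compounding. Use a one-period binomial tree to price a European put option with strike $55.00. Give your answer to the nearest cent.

Risk-neutral probability p = (1 + 0.04 − 0.9)/(1.5 − 0.9) = 0.1400/0.6000 = 0.2333
Terminal stock prices: S_u = 90, S_d = 54
Terminal payoffs (K − S): max(-35, 0) = 0, max(1, 0) = 1
Node 0 (S = 60): V_0 = 1/1.04·[0.2333·0.0000 + 0.7667·1.0000] = 0.7372

$0.74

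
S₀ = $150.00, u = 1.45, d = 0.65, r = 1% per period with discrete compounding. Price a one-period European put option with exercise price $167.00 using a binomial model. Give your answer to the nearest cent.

$37.85

Risk-neutral probability p = (1 + 0.01 − 0.65)/(1.45 − 0.65) = 0.3600/0.8000 = 0.4500
Terminal stock prices: S_u = 217.5, S_d = 97.5
Terminal payoffs (K − S): max(-50.5, 0) = 0, max(69.5, 0) = 69.5
Node 0 (S = 150): V_0 = 1/1.01·[0.4500·0.0000 + 0.5500·69.5000] = 37.8465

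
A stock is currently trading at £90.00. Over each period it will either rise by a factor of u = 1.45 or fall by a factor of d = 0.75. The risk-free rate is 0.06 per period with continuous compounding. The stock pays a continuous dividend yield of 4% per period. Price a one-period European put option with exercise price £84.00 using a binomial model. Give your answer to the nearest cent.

£9.54

Per-period risk-free factor R = e^0.06 = 1.0618; dividend-adjusted growth = e^(0.06−0.04) = 1.0202.
Risk-neutral probability p = (1.0202 − 0.75)/(1.45 − 0.75) = 0.2702/0.7000 = 0.3860
Terminal stock prices: S_u = 130.5, S_d = 67.5
Terminal payoffs (K − S): max(-46.5, 0) = 0, max(16.5, 0) = 16.5
Node 0 (S = 90): V_0 = e^(−0.06)·[0.3860·0.0000 + 0.6140·16.5000] = 9.5410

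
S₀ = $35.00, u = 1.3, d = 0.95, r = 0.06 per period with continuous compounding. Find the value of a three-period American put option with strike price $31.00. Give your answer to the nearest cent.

$0.26

Risk-neutral probability p = (e^0.06 − 0.95)/(1.3 − 0.95) = 0.1118/0.3500 = 0.3195
Terminal stock prices: S_uuu = 76.89, S_uud = 56.19, S_udd = 41.06, S_ddd = 30.01
Terminal payoffs (K − S): max(-45.89, 0) = 0, max(-25.19, 0) = 0, max(-10.06, 0) = 0, max(0.9919, 0) = 0.9919
Node uu (S = 59.15): continuation = e^(−0.06)·[0.3195·0.0000 + 0.6805·0.0000] = 0.0000; exercise value = 0.0000 ≤ continuation, so V_uu = 0.0000
Node ud (S = 43.23): continuation = e^(−0.06)·[0.3195·0.0000 + 0.6805·0.0000] = 0.0000; exercise value = 0.0000 ≤ continuation, so V_ud = 0.0000
Node dd (S = 31.59): continuation = e^(−0.06)·[0.3195·0.0000 + 0.6805·0.9919] = 0.6356; exercise value = 0.0000 ≤ continuation, so V_dd = 0.6356
Node u (S = 45.5): continuation = e^(−0.06)·[0.3195·0.0000 + 0.6805·0.0000] = 0.0000; exercise value = 0.0000 ≤ continuation, so V_u = 0.0000
Node d (S = 33.25): continuation = e^(−0.06)·[0.3195·0.0000 + 0.6805·0.6356] = 0.4073; exercise value = 0.0000 ≤ continuation, so V_d = 0.4073
Node 0 (S = 35): continuation = e^(−0.06)·[0.3195·0.0000 + 0.6805·0.4073] = 0.2610; exercise value = 0.0000 ≤ continuation, so V_0 = 0.2610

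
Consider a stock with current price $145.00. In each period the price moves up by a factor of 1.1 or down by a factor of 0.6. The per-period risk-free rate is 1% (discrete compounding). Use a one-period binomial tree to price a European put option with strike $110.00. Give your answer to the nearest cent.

$4.10

Risk-neutral probability p = (1 + 0.01 − 0.6)/(1.1 − 0.6) = 0.4100/0.5000 = 0.8200
Terminal stock prices: S_u = 159.5, S_d = 87
Terminal payoffs (K − S): max(-49.5, 0) = 0, max(23, 0) = 23
Node 0 (S = 145): V_0 = 1/1.01·[0.8200·0.0000 + 0.1800·23.0000] = 4.0990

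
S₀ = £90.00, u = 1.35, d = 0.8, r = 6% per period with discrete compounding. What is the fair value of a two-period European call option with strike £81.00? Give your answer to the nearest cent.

Risk-neutral probability p = (1 + 0.06 − 0.8)/(1.35 − 0.8) = 0.2600/0.5500 = 0.4727
Terminal stock prices: S_uu = 164, S_ud = 97.2, S_dd = 57.6
Terminal payoffs (S − K): max(83.03, 0) = 83.03, max(16.2, 0) = 16.2, max(-23.4, 0) = 0
Node u (S = 121.5): V_u = 1/1.06·[0.4727·83.0250 + 0.5273·16.2000] = 45.0849
Node d (S = 72): V_d = 1/1.06·[0.4727·16.2000 + 0.5273·0.0000] = 7.2247
Node 0 (S = 90): V_0 = 1/1.06·[0.4727·45.0849 + 0.5273·7.2247] = 23.7002

£23.70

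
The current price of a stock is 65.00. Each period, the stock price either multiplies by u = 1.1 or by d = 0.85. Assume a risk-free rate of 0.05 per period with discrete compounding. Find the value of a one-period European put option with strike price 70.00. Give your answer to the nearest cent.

Risk-neutral probability p = (1 + 0.05 − 0.85)/(1.1 − 0.85) = 0.2000/0.2500 = 0.8000
Terminal stock prices: S_u = 71.5, S_d = 55.25
Terminal payoffs (K − S): max(-1.5, 0) = 0, max(14.75, 0) = 14.75
Node 0 (S = 65): V_0 = 1/1.05·[0.8000·0.0000 + 0.2000·14.7500] = 2.8095

2.81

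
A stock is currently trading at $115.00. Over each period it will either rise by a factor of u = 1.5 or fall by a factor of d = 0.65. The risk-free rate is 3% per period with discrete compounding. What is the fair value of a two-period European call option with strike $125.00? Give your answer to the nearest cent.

Risk-neutral probability p = (1 + 0.03 − 0.65)/(1.5 − 0.65) = 0.3800/0.8500 = 0.4471
Terminal stock prices: S_uu = 258.8, S_ud = 112.1, S_dd = 48.59
Terminal payoffs (S − K): max(133.8, 0) = 133.8, max(-12.88, 0) = 0, max(-76.41, 0) = 0
Node u (S = 172.5): V_u = 1/1.03·[0.4471·133.7500 + 0.5529·0.0000] = 58.0525
Node d (S = 74.75): V_d = 1/1.03·[0.4471·0.0000 + 0.5529·0.0000] = 0.0000
Node 0 (S = 115): V_0 = 1/1.03·[0.4471·58.0525 + 0.5529·0.0000] = 25.1970

$25.20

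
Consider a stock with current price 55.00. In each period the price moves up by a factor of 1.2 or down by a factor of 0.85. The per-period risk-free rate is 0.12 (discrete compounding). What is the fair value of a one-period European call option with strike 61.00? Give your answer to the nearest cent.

3.44

Risk-neutral probability p = (1 + 0.12 − 0.85)/(1.2 − 0.85) = 0.2700/0.3500 = 0.7714
Terminal stock prices: S_u = 66, S_d = 46.75
Terminal payoffs (S − K): max(5, 0) = 5, max(-14.25, 0) = 0
Node 0 (S = 55): V_0 = 1/1.12·[0.7714·5.0000 + 0.2286·0.0000] = 3.4439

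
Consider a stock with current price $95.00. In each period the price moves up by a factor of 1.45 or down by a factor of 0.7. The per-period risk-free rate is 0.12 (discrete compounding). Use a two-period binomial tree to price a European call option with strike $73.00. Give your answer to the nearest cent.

Risk-neutral probability p = (1 + 0.12 − 0.7)/(1.45 − 0.7) = 0.4200/0.7500 = 0.5600
Terminal stock prices: S_uu = 199.7, S_ud = 96.42, S_dd = 46.55
Terminal payoffs (S − K): max(126.7, 0) = 126.7, max(23.42, 0) = 23.42, max(-26.45, 0) = 0
Node u (S = 137.8): V_u = 1/1.12·[0.5600·126.7375 + 0.4400·23.4250] = 72.5714
Node d (S = 66.5): V_d = 1/1.12·[0.5600·23.4250 + 0.4400·0.0000] = 11.7125
Node 0 (S = 95): V_0 = 1/1.12·[0.5600·72.5714 + 0.4400·11.7125] = 40.8871

$40.89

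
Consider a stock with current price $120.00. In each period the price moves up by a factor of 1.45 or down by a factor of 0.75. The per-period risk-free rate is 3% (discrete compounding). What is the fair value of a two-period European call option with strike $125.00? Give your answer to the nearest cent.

$21.69

Risk-neutral probability p = (1 + 0.03 − 0.75)/(1.45 − 0.75) = 0.2800/0.7000 = 0.4000
Terminal stock prices: S_uu = 252.3, S_ud = 130.5, S_dd = 67.5
Terminal payoffs (S − K): max(127.3, 0) = 127.3, max(5.5, 0) = 5.5, max(-57.5, 0) = 0
Node u (S = 174): V_u = 1/1.03·[0.4000·127.3000 + 0.6000·5.5000] = 52.6408
Node d (S = 90): V_d = 1/1.03·[0.4000·5.5000 + 0.6000·0.0000] = 2.1359
Node 0 (S = 120): V_0 = 1/1.03·[0.4000·52.6408 + 0.6000·2.1359] = 21.6872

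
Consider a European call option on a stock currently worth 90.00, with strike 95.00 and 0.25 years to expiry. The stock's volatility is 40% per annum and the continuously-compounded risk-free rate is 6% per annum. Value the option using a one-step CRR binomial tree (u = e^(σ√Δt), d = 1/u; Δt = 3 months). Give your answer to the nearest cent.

CRR parameters: u = e^(σ√Δt) = e^(0.4·√0.25) = 1.2214, d = 1/u = 0.8187
Per-period rate: rΔt = 0.06·0.25 = 0.015, so R = e^0.015 = 1.0151
Risk-neutral probability p = (e^0.015 − 0.8187)/(1.2214 − 0.8187) = 0.1964/0.4027 = 0.4877
Terminal stock prices: S_u = 109.9, S_d = 73.69
Terminal payoffs (S − K): max(14.93, 0) = 14.93, max(-21.31, 0) = 0
Node 0 (S = 90): V_0 = e^(−0.015)·[0.4877·14.9262 + 0.5123·0.0000] = 7.1711

7.17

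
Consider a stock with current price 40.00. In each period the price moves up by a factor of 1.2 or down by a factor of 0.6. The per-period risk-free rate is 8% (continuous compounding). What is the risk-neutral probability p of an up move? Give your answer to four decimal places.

p = 0.8055

Risk-neutral probability p = (e^0.08 − 0.6)/(1.2 − 0.6) = 0.4833/0.6000 = 0.8055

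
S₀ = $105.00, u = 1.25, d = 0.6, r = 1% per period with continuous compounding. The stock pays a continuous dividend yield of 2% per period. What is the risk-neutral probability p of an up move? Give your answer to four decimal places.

Per-period risk-free factor R = e^0.01 = 1.0101; dividend-adjusted growth = e^(0.01−0.02) = 0.9900.
Risk-neutral probability p = (0.9900 − 0.6)/(1.25 − 0.6) = 0.3900/0.6500 = 0.6001

p = 0.6001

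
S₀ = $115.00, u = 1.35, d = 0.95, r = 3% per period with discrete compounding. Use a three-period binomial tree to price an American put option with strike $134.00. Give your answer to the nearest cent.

$19.22

Risk-neutral probability p = (1 + 0.03 − 0.95)/(1.35 − 0.95) = 0.0800/0.4000 = 0.2000
Terminal stock prices: S_uuu = 282.9, S_uud = 199.1, S_udd = 140.1, S_ddd = 98.6
Terminal payoffs (K − S): max(-148.9, 0) = 0, max(-65.11, 0) = 0, max(-6.113, 0) = 0, max(35.4, 0) = 35.4
Node uu (S = 209.6): continuation = 1/1.03·[0.2000·0.0000 + 0.8000·0.0000] = 0.0000; exercise value = 0.0000 ≤ continuation, so V_uu = 0.0000
Node ud (S = 147.5): continuation = 1/1.03·[0.2000·0.0000 + 0.8000·0.0000] = 0.0000; exercise value = 0.0000 ≤ continuation, so V_ud = 0.0000
Node dd (S = 103.8): continuation = 1/1.03·[0.2000·0.0000 + 0.8000·35.4019] = 27.4966; exercise value = 30.2125 > continuation, so V_dd = 30.2125 (exercise)
Node u (S = 155.2): continuation = 1/1.03·[0.2000·0.0000 + 0.8000·0.0000] = 0.0000; exercise value = 0.0000 ≤ continuation, so V_u = 0.0000
Node d (S = 109.2): continuation = 1/1.03·[0.2000·0.0000 + 0.8000·30.2125] = 23.4660; exercise value = 24.7500 > continuation, so V_d = 24.7500 (exercise)
Node 0 (S = 115): continuation = 1/1.03·[0.2000·0.0000 + 0.8000·24.7500] = 19.2233; exercise value = 19.0000 ≤ continuation, so V_0 = 19.2233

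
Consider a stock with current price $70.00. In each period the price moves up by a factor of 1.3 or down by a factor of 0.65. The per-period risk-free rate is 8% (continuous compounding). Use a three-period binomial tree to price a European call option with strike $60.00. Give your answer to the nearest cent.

Risk-neutral probability p = (e^0.08 − 0.65)/(1.3 − 0.65) = 0.4333/0.6500 = 0.6666
Terminal stock prices: S_uuu = 153.8, S_uud = 76.9, S_udd = 38.45, S_ddd = 19.22
Terminal payoffs (S − K): max(93.79, 0) = 93.79, max(16.9, 0) = 16.9, max(-21.55, 0) = 0, max(-40.78, 0) = 0
Node uu (S = 118.3): V_uu = e^(−0.08)·[0.6666·93.7900 + 0.3334·16.8950] = 62.9130
Node ud (S = 59.15): V_ud = e^(−0.08)·[0.6666·16.8950 + 0.3334·0.0000] = 10.3963
Node dd (S = 29.58): V_dd = e^(−0.08)·[0.6666·0.0000 + 0.3334·0.0000] = 0.0000
Node u (S = 91): V_u = e^(−0.08)·[0.6666·62.9130 + 0.3334·10.3963] = 41.9129
Node d (S = 45.5): V_d = e^(−0.08)·[0.6666·10.3963 + 0.3334·0.0000] = 6.3973
Node 0 (S = 70): V_0 = e^(−0.08)·[0.6666·41.9129 + 0.3334·6.3973] = 27.7598

$27.76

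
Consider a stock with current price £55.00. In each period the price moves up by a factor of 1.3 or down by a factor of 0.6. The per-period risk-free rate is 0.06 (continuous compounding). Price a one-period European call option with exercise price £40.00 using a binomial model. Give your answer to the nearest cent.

£19.57

Risk-neutral probability p = (e^0.06 − 0.6)/(1.3 − 0.6) = 0.4618/0.7000 = 0.6598
Terminal stock prices: S_u = 71.5, S_d = 33
Terminal payoffs (S − K): max(31.5, 0) = 31.5, max(-7, 0) = 0
Node 0 (S = 55): V_0 = e^(−0.06)·[0.6598·31.5000 + 0.3402·0.0000] = 19.5724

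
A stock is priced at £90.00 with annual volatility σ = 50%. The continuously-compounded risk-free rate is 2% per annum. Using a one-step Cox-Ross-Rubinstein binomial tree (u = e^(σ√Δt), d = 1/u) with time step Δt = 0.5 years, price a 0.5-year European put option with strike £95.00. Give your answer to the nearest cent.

CRR parameters: u = e^(σ√Δt) = e^(0.5·√0.5) = 1.4241, d = 1/u = 0.7022
Per-period rate: rΔt = 0.02·0.5 = 0.01, so R = e^0.01 = 1.0101
Risk-neutral probability p = (e^0.01 − 0.7022)/(1.4241 − 0.7022) = 0.3079/0.7219 = 0.4264
Terminal stock prices: S_u = 128.2, S_d = 63.2
Terminal payoffs (K − S): max(-33.17, 0) = 0, max(31.8, 0) = 31.8
Node 0 (S = 90): V_0 = e^(−0.01)·[0.4264·0.0000 + 0.5736·31.8030] = 18.0594

£18.06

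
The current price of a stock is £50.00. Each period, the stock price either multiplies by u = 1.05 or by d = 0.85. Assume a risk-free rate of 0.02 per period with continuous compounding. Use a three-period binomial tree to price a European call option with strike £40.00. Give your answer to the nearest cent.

£12.47

Risk-neutral probability p = (e^0.02 − 0.85)/(1.05 − 0.85) = 0.1702/0.2000 = 0.8510
Terminal stock prices: S_uuu = 57.88, S_uud = 46.86, S_udd = 37.93, S_ddd = 30.71
Terminal payoffs (S − K): max(17.88, 0) = 17.88, max(6.856, 0) = 6.856, max(-2.069, 0) = 0, max(-9.294, 0) = 0
Node uu (S = 55.12): V_uu = e^(−0.02)·[0.8510·17.8813 + 0.1490·6.8562] = 15.9171
Node ud (S = 44.62): V_ud = e^(−0.02)·[0.8510·6.8562 + 0.1490·0.0000] = 5.7192
Node dd (S = 36.12): V_dd = e^(−0.02)·[0.8510·0.0000 + 0.1490·0.0000] = 0.0000
Node u (S = 52.5): V_u = e^(−0.02)·[0.8510·15.9171 + 0.1490·5.7192] = 14.1125
Node d (S = 42.5): V_d = e^(−0.02)·[0.8510·5.7192 + 0.1490·0.0000] = 4.7707
Node 0 (S = 50): V_0 = e^(−0.02)·[0.8510·14.1125 + 0.1490·4.7707] = 12.4688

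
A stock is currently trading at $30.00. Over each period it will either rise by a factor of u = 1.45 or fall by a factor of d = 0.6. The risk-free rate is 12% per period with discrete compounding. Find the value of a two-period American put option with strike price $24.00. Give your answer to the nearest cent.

$2.08

Risk-neutral probability p = (1 + 0.12 − 0.6)/(1.45 − 0.6) = 0.5200/0.8500 = 0.6118
Terminal stock prices: S_uu = 63.08, S_ud = 26.1, S_dd = 10.8
Terminal payoffs (K − S): max(-39.08, 0) = 0, max(-2.1, 0) = 0, max(13.2, 0) = 13.2
Node u (S = 43.5): continuation = 1/1.12·[0.6118·0.0000 + 0.3882·0.0000] = 0.0000; exercise value = 0.0000 ≤ continuation, so V_u = 0.0000
Node d (S = 18): continuation = 1/1.12·[0.6118·0.0000 + 0.3882·13.2000] = 4.5756; exercise value = 6.0000 > continuation, so V_d = 6.0000 (exercise)
Node 0 (S = 30): continuation = 1/1.12·[0.6118·0.0000 + 0.3882·6.0000] = 2.0798; exercise value = 0.0000 ≤ continuation, so V_0 = 2.0798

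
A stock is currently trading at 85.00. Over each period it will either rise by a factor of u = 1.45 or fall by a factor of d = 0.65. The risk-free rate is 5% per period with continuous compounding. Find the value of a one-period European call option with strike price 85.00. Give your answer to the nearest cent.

Risk-neutral probability p = (e^0.05 − 0.65)/(1.45 − 0.65) = 0.4013/0.8000 = 0.5016
Terminal stock prices: S_u = 123.2, S_d = 55.25
Terminal payoffs (S − K): max(38.25, 0) = 38.25, max(-29.75, 0) = 0
Node 0 (S = 85): V_0 = e^(−0.05)·[0.5016·38.2500 + 0.4984·0.0000] = 18.2501

18.25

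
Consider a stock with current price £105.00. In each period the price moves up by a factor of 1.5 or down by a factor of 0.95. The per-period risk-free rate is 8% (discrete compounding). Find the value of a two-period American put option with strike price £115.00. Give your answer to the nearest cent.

£10.78

Risk-neutral probability p = (1 + 0.08 − 0.95)/(1.5 − 0.95) = 0.1300/0.5500 = 0.2364
Terminal stock prices: S_uu = 236.2, S_ud = 149.6, S_dd = 94.76
Terminal payoffs (K − S): max(-121.2, 0) = 0, max(-34.62, 0) = 0, max(20.24, 0) = 20.24
Node u (S = 157.5): continuation = 1/1.08·[0.2364·0.0000 + 0.7636·0.0000] = 0.0000; exercise value = 0.0000 ≤ continuation, so V_u = 0.0000
Node d (S = 99.75): continuation = 1/1.08·[0.2364·0.0000 + 0.7636·20.2375] = 14.3093; exercise value = 15.2500 > continuation, so V_d = 15.2500 (exercise)
Node 0 (S = 105): continuation = 1/1.08·[0.2364·0.0000 + 0.7636·15.2500] = 10.7828; exercise value = 10.0000 ≤ continuation, so V_0 = 10.7828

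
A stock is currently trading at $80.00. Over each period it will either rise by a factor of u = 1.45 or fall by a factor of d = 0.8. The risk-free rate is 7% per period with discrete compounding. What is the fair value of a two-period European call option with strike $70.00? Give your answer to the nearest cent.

Risk-neutral probability p = (1 + 0.07 − 0.8)/(1.45 − 0.8) = 0.2700/0.6500 = 0.4154
Terminal stock prices: S_uu = 168.2, S_ud = 92.8, S_dd = 51.2
Terminal payoffs (S − K): max(98.2, 0) = 98.2, max(22.8, 0) = 22.8, max(-18.8, 0) = 0
Node u (S = 116): V_u = 1/1.07·[0.4154·98.2000 + 0.5846·22.8000] = 50.5794
Node d (S = 64): V_d = 1/1.07·[0.4154·22.8000 + 0.5846·0.0000] = 8.8512
Node 0 (S = 80): V_0 = 1/1.07·[0.4154·50.5794 + 0.5846·8.8512] = 24.4715

$24.47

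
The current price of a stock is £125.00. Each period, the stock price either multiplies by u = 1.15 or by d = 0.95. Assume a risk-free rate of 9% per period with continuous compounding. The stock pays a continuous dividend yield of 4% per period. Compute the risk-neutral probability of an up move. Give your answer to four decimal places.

p = 0.5064

Per-period risk-free factor R = e^0.09 = 1.0942; dividend-adjusted growth = e^(0.09−0.04) = 1.0513.
Risk-neutral probability p = (1.0513 − 0.95)/(1.15 − 0.95) = 0.1013/0.2000 = 0.5064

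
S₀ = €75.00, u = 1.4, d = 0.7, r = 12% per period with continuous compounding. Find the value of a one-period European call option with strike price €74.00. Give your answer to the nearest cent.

€16.79

Risk-neutral probability p = (e^0.12 − 0.7)/(1.4 − 0.7) = 0.4275/0.7000 = 0.6107
Terminal stock prices: S_u = 105, S_d = 52.5
Terminal payoffs (S − K): max(31, 0) = 31, max(-21.5, 0) = 0
Node 0 (S = 75): V_0 = e^(−0.12)·[0.6107·31.0000 + 0.3893·0.0000] = 16.7912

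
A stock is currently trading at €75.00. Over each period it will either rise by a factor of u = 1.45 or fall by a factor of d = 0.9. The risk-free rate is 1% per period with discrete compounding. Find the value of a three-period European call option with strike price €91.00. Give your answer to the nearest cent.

€5.81

Risk-neutral probability p = (1 + 0.01 − 0.9)/(1.45 − 0.9) = 0.1100/0.5500 = 0.2000
Terminal stock prices: S_uuu = 228.6, S_uud = 141.9, S_udd = 88.09, S_ddd = 54.68
Terminal payoffs (S − K): max(137.6, 0) = 137.6, max(50.92, 0) = 50.92, max(-2.912, 0) = 0, max(-36.32, 0) = 0
Node uu (S = 157.7): V_uu = 1/1.01·[0.2000·137.6469 + 0.8000·50.9188] = 67.5885
Node ud (S = 97.88): V_ud = 1/1.01·[0.2000·50.9188 + 0.8000·0.0000] = 10.0829
Node dd (S = 60.75): V_dd = 1/1.01·[0.2000·0.0000 + 0.8000·0.0000] = 0.0000
Node u (S = 108.8): V_u = 1/1.01·[0.2000·67.5885 + 0.8000·10.0829] = 21.3703
Node d (S = 67.5): V_d = 1/1.01·[0.2000·10.0829 + 0.8000·0.0000] = 1.9966
Node 0 (S = 75): V_0 = 1/1.01·[0.2000·21.3703 + 0.8000·1.9966] = 5.8132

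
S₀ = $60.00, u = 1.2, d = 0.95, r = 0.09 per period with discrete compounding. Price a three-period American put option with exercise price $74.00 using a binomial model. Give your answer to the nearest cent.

Risk-neutral probability p = (1 + 0.09 − 0.95)/(1.2 − 0.95) = 0.1400/0.2500 = 0.5600
Terminal stock prices: S_uuu = 103.7, S_uud = 82.08, S_udd = 64.98, S_ddd = 51.44
Terminal payoffs (K − S): max(-29.68, 0) = 0, max(-8.08, 0) = 0, max(9.02, 0) = 9.02, max(22.56, 0) = 22.56
Node uu (S = 86.4): continuation = 1/1.09·[0.5600·0.0000 + 0.4400·0.0000] = 0.0000; exercise value = 0.0000 ≤ continuation, so V_uu = 0.0000
Node ud (S = 68.4): continuation = 1/1.09·[0.5600·0.0000 + 0.4400·9.0200] = 3.6411; exercise value = 5.6000 > continuation, so V_ud = 5.6000 (exercise)
Node dd (S = 54.15): continuation = 1/1.09·[0.5600·9.0200 + 0.4400·22.5575] = 13.7399; exercise value = 19.8500 > continuation, so V_dd = 19.8500 (exercise)
Node u (S = 72): continuation = 1/1.09·[0.5600·0.0000 + 0.4400·5.6000] = 2.2606; exercise value = 2.0000 ≤ continuation, so V_u = 2.2606
Node d (S = 57): continuation = 1/1.09·[0.5600·5.6000 + 0.4400·19.8500] = 10.8899; exercise value = 17.0000 > continuation, so V_d = 17.0000 (exercise)
Node 0 (S = 60): continuation = 1/1.09·[0.5600·2.2606 + 0.4400·17.0000] = 8.0238; exercise value = 14.0000 > continuation, so V_0 = 14.0000 (exercise)

$14.00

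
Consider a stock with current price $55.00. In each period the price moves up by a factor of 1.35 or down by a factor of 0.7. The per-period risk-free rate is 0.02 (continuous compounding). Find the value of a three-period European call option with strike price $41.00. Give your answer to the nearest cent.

Risk-neutral probability p = (e^0.02 − 0.7)/(1.35 − 0.7) = 0.3202/0.6500 = 0.4926
Terminal stock prices: S_uuu = 135.3, S_uud = 70.17, S_udd = 36.38, S_ddd = 18.86
Terminal payoffs (S − K): max(94.32, 0) = 94.32, max(29.17, 0) = 29.17, max(-4.618, 0) = 0, max(-22.14, 0) = 0
Node uu (S = 100.2): V_uu = e^(−0.02)·[0.4926·94.3206 + 0.5074·29.1663] = 60.0494
Node ud (S = 51.97): V_ud = e^(−0.02)·[0.4926·29.1663 + 0.5074·0.0000] = 14.0833
Node dd (S = 26.95): V_dd = e^(−0.02)·[0.4926·0.0000 + 0.5074·0.0000] = 0.0000
Node u (S = 74.25): V_u = e^(−0.02)·[0.4926·60.0494 + 0.5074·14.0833] = 35.9997
Node d (S = 38.5): V_d = e^(−0.02)·[0.4926·14.0833 + 0.5074·0.0000] = 6.8003
Node 0 (S = 55): V_0 = e^(−0.02)·[0.4926·35.9997 + 0.5074·6.8003] = 20.7650

$20.76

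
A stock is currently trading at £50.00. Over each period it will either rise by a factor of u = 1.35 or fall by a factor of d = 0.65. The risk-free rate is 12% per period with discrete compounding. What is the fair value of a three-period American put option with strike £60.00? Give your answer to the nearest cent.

Risk-neutral probability p = (1 + 0.12 − 0.65)/(1.35 − 0.65) = 0.4700/0.7000 = 0.6714
Terminal stock prices: S_uuu = 123, S_uud = 59.23, S_udd = 28.52, S_ddd = 13.73
Terminal payoffs (K − S): max(-63.02, 0) = 0, max(0.7687, 0) = 0.7687, max(31.48, 0) = 31.48, max(46.27, 0) = 46.27
Node uu (S = 91.13): continuation = 1/1.12·[0.6714·0.0000 + 0.3286·0.7687] = 0.2255; exercise value = 0.0000 ≤ continuation, so V_uu = 0.2255
Node ud (S = 43.88): continuation = 1/1.12·[0.6714·0.7687 + 0.3286·31.4812] = 9.6964; exercise value = 16.1250 > continuation, so V_ud = 16.1250 (exercise)
Node dd (S = 21.13): continuation = 1/1.12·[0.6714·31.4812 + 0.3286·46.2687] = 32.4464; exercise value = 38.8750 > continuation, so V_dd = 38.8750 (exercise)
Node u (S = 67.5): continuation = 1/1.12·[0.6714·0.2255 + 0.3286·16.1250] = 4.8657; exercise value = 0.0000 ≤ continuation, so V_u = 4.8657
Node d (S = 32.5): continuation = 1/1.12·[0.6714·16.1250 + 0.3286·38.8750] = 21.0714; exercise value = 27.5000 > continuation, so V_d = 27.5000 (exercise)
Node 0 (S = 50): continuation = 1/1.12·[0.6714·4.8657 + 0.3286·27.5000] = 10.9846; exercise value = 10.0000 ≤ continuation, so V_0 = 10.9846

£10.98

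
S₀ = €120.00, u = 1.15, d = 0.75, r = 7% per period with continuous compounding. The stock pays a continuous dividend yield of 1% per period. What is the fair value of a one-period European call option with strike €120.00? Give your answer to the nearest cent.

Per-period risk-free factor R = e^0.07 = 1.0725; dividend-adjusted growth = e^(0.07−0.01) = 1.0618.
Risk-neutral probability p = (1.0618 − 0.75)/(1.15 − 0.75) = 0.3118/0.4000 = 0.7796
Terminal stock prices: S_u = 138, S_d = 90
Terminal payoffs (S − K): max(18, 0) = 18, max(-30, 0) = 0
Node 0 (S = 120): V_0 = e^(−0.07)·[0.7796·18.0000 + 0.2204·0.0000] = 13.0840

€13.08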